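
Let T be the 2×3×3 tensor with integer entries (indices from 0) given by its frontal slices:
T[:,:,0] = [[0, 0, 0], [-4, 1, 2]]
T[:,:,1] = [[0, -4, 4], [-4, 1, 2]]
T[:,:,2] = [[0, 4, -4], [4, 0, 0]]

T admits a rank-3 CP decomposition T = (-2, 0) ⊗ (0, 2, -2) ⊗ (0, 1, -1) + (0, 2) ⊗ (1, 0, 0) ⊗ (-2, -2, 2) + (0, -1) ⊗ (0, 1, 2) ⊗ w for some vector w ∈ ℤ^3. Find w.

w = (-1, -1, 0)

Subtract the known terms from T to get the rank-1 residual R = (0, -1) ⊗ (0, 1, 2) ⊗ w, so R[i,j,k] = a[i]·b[j]·w[k]. Pick indices with nonzero a[1]·b[1] = (-1)·(1) = -1. Only the fibre through (1,1,·) is needed: R[1,1,:] = T[1,1,:] − Σₗ aₗ[1]bₗ[1]cₗ = [1, 1, 0] − (0)·(2)·(0, 1, -1) − (2)·(0)·(-2, -2, 2) = [1, 1, 0]. Then w[k] = R[1,1,k] / -1 for each k, giving w = [1, 1, 0] / -1 = (-1, -1, 0).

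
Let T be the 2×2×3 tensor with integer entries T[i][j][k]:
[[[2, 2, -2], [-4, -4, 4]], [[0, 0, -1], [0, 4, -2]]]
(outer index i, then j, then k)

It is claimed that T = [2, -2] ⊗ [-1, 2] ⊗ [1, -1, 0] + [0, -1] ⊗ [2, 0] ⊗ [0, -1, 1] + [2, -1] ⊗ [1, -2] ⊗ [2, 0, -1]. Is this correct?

Yes

Reconstruct entrywise from the claimed factors. For example, T[0,1,2] = 4 and Σₗ aₗ[0]bₗ[1]cₗ[2] = (2)·(2)·(0) + (0)·(0)·(1) + (2)·(-2)·(-1) = 4; checking all 12 entries, every one matches. The claim holds.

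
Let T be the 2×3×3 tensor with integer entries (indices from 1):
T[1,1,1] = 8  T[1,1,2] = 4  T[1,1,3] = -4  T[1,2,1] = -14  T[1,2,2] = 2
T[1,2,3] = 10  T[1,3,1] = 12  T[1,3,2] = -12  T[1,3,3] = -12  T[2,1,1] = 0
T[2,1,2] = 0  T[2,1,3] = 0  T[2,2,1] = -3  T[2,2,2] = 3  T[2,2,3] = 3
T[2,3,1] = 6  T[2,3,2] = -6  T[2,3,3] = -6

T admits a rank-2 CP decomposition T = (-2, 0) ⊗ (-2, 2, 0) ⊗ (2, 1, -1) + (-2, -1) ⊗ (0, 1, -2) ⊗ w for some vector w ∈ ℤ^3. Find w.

w = (3, -3, -3)

Subtract the known terms from T to get the rank-1 residual R = (-2, -1) ⊗ (0, 1, -2) ⊗ w, so R[i,j,k] = a[i]·b[j]·w[k]. Pick indices with nonzero a[1]·b[2] = (-2)·(1) = -2. Only the fibre through (1,2,·) is needed: R[1,2,:] = T[1,2,:] − Σₗ aₗ[1]bₗ[2]cₗ = [-14, 2, 10] − (-2)·(2)·(2, 1, -1) = [-6, 6, 6]. Then w[k] = R[1,2,k] / -2 for each k, giving w = [-6, 6, 6] / -2 = (3, -3, -3).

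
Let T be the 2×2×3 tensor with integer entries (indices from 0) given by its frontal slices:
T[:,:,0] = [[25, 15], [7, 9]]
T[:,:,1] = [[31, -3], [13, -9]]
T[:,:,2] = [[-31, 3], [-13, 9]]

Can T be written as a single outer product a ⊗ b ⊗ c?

The mode-2 unfolding of T (rows indexed by j, columns by (i,k) = (0,0), (0,1), (0,2), (1,0), (1,1), (1,2)) is [[25, 31, -31, 7, 13, -13], [15, -3, 3, 9, -9, 9]].
There the 2×2 minor on rows j ∈ {0, 1}, columns (i,k) ∈ {(0,0), (0,1)} is det [[25, 31], [15, -3]] = -540 ≠ 0, so this unfolding has rank ≥ 2; CP rank is at least every unfolding rank, so rank(T) ≥ 2.
In particular rank(T) ≥ 2 > 1, so T is not rank-1.

No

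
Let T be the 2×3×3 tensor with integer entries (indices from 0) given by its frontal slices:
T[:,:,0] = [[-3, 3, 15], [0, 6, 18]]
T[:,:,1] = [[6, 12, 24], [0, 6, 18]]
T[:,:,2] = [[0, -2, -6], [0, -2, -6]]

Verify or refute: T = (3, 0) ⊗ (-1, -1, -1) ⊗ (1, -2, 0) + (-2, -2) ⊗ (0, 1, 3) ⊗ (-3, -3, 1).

Reconstruct entrywise from the claimed factors. For example, T[0,0,0] = -3 and Σₗ aₗ[0]bₗ[0]cₗ[0] = (3)·(-1)·(1) + (-2)·(0)·(-3) = -3; checking all 18 entries, every one matches. The claim holds.

Yes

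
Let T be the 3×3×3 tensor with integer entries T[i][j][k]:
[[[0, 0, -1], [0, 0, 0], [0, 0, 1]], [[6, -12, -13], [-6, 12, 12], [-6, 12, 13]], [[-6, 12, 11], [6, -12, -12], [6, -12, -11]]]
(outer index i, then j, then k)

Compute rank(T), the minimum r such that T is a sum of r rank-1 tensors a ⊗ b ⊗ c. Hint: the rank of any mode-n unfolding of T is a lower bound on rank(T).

2

Lower bound: in the mode-2 unfolding of T (rows indexed by j, columns by (i,k)) the 2×2 minor on rows j ∈ {0, 1}, columns (i,k) ∈ {(0,2), (1,0)} is det [[-1, 6], [0, -6]] = 6 ≠ 0, so that unfolding has rank ≥ 2 and hence rank(T) ≥ 2 (CP rank is at least every unfolding rank, though it can be larger).
Upper bound: with S_k = T[:,:,k], the two rank-1 terms a₁b₁ᵀ, a₂b₂ᵀ are the rank-1 members of the pencil x·S₀ + y·S₂.
The 2×2 minor of x·S₀ + y·S₂ on rows {0,1}, columns {0,1} is 6·xy − 12·y² = 6·(x − 2·y)(y), vanishing at (x:y) = (2:1) and (1:0).
M₁ = 2·S₀ + S₂ = [[-1, 0, 1], [-1, 0, 1], [-1, 0, 1]] = −[1, 1, 1][1, 0, -1]ᵀ and M₂ = S₀ = [[0, 0, 0], [6, -6, -6], [-6, 6, 6]] = 6·[0, 1, -1][1, -1, -1]ᵀ, so take a₁ = [1, 1, 1], b₁ = [1, 0, -1], a₂ = [0, 1, -1], b₂ = [1, -1, -1].
Each slice is an integer combination of E₁ = a₁b₁ᵀ and E₂ = a₂b₂ᵀ: S₀ = 6·E₂, S₁ = −12·E₂, S₂ = −E₁ − 12·E₂; reading off coefficients, c₁ = [0, 0, -1] and c₂ = [6, -12, -12].
Hence T = [1, 1, 1] ⊗ [1, 0, -1] ⊗ [0, 0, -1] + [0, 1, -1] ⊗ [1, -1, -1] ⊗ [6, -12, -12], so rank(T) ≤ 2.
These bounds meet, so rank(T) = 2.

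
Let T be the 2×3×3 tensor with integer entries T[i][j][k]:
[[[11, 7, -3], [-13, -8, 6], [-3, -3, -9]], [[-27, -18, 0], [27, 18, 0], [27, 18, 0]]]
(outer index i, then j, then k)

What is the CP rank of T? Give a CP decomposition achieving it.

Lower bound: the mode-1 unfolding of T (rows indexed by i, columns by (j,k) = (0,0), (0,1), (0,2), (1,0), (1,1), (1,2), (2,0), (2,1), (2,2)) is [[11, 7, -3, -13, -8, 6, -3, -3, -9], [-27, -18, 0, 27, 18, 0, 27, 18, 0]].
There the 2×2 minor on rows i ∈ {0, 1}, columns (j,k) ∈ {(0,0), (0,1)} is det [[11, 7], [-27, -18]] = -9 ≠ 0, so this unfolding has rank ≥ 2; CP rank is at least every unfolding rank, so rank(T) ≥ 2. (This is only a lower bound: in general the CP rank may exceed every unfolding rank, so we still need to exhibit 2 rank-1 terms summing to T.)
Upper bound — finding two terms. Write S_k = T[:,:,k] for the frontal slices: S₀ = [[11, -13, -3], [-27, 27, 27]], S₁ = [[7, -8, -3], [-18, 18, 18]], S₂ = [[-3, 6, -9], [0, 0, 0]].
If T = a₁ ⊗ b₁ ⊗ c₁ + a₂ ⊗ b₂ ⊗ c₂ then each S_k = c₁[k]·a₁b₁ᵀ + c₂[k]·a₂b₂ᵀ. S₀ and S₁ are linearly independent, so a₁b₁ᵀ and a₂b₂ᵀ must span the same plane of matrices: they are the rank-1 matrices of the form x·S₀ + y·S₁.
The 2×2 minor of x·S₀ + y·S₁ on rows {0,1}, columns {0,1} is −54·x² − 63·xy − 18·y² = (-9)·(3·x + 2·y)(2·x + y), vanishing at (x:y) = (2:-3) and (1:-2).
M₁ = 2·S₀ − 3·S₁ = [[1, -2, 3], [0, 0, 0]] = (1, 0)(1, -2, 3)ᵀ and M₂ = S₀ − 2·S₁ = [[-3, 3, 3], [9, -9, -9]] = (-3)·(1, -3)(1, -1, -1)ᵀ, so take a₁ = (1, 0), b₁ = (1, -2, 3), a₂ = (1, -3), b₂ = (1, -1, -1).
Each slice is an integer combination of E₁ = a₁b₁ᵀ and E₂ = a₂b₂ᵀ: S₀ = 2·E₁ + 9·E₂, S₁ = E₁ + 6·E₂, S₂ = −3·E₁; reading off coefficients, c₁ = (2, 1, -3) and c₂ = (9, 6, 0).
Hence T = (1, 0) ⊗ (1, -2, 3) ⊗ (2, 1, -3) + (1, -3) ⊗ (1, -1, -1) ⊗ (9, 6, 0), so rank(T) ≤ 2.
These bounds meet, so rank(T) = 2.

rank(T) = 2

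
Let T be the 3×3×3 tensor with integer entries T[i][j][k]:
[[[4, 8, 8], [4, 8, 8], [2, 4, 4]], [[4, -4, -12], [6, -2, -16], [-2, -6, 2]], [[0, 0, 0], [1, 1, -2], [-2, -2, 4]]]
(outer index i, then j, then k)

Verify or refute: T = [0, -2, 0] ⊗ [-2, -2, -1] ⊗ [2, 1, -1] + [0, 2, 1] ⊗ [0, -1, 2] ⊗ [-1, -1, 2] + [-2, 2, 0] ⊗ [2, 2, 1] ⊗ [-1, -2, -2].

Yes

Reconstruct entrywise from the claimed factors. For example, T[1,0,0] = 4 and Σₗ aₗ[1]bₗ[0]cₗ[0] = (-2)·(-2)·(2) + (2)·(0)·(-1) + (2)·(2)·(-1) = 4; checking all 27 entries, every one matches. The claim holds.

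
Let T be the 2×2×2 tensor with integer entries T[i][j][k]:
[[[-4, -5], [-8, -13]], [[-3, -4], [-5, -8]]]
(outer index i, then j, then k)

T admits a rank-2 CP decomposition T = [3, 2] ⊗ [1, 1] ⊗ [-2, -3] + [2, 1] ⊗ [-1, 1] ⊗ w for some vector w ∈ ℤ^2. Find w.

w = [-1, -2]

Subtract the known terms from T to get the rank-1 residual R = [2, 1] ⊗ [-1, 1] ⊗ w, so R[i,j,k] = a[i]·b[j]·w[k]. Pick indices with nonzero a[0]·b[0] = (2)·(-1) = -2. Only the fibre through (0,0,·) is needed: R[0,0,:] = T[0,0,:] − Σₗ aₗ[0]bₗ[0]cₗ = [-4, -5] − (3)·(1)·[-2, -3] = [2, 4]. Then w[k] = R[0,0,k] / -2 for each k, giving w = [2, 4] / -2 = [-1, -2].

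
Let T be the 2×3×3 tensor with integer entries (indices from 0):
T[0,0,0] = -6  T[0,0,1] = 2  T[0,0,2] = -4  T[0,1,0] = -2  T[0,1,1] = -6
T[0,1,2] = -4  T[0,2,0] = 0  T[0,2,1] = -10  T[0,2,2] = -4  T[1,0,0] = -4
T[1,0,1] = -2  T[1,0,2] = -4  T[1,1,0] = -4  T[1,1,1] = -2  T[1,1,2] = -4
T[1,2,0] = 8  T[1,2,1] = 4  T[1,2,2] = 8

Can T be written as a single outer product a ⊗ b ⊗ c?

The mode-2 unfolding of T (rows indexed by j, columns by (i,k) = (0,0), (0,1), (0,2), (1,0), (1,1), (1,2)) is [[-6, 2, -4, -4, -2, -4], [-2, -6, -4, -4, -2, -4], [0, -10, -4, 8, 4, 8]].
There the 3×3 minor on rows j ∈ {0, 1, 2}, columns (i,k) ∈ {(0,0), (0,1), (1,0)} is det [[-6, 2, -4], [-2, -6, -4], [0, -10, 8]] = 480 ≠ 0, so this unfolding has rank ≥ 3; CP rank is at least every unfolding rank, so rank(T) ≥ 3.
In particular rank(T) ≥ 3 > 1, so T is not rank-1.

No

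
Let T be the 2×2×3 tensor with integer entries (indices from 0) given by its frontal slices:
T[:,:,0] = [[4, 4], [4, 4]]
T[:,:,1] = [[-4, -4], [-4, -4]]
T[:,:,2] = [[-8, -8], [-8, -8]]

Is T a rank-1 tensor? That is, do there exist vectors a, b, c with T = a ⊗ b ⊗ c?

If T = a ⊗ b ⊗ c then every fibre of T is a multiple of the corresponding factor, so read the factors off the fibres through the nonzero entry T[0,0,0] = 4.
The mode-1 fibre T[:,0,0] = [4, 4] gives a = [1, 1] (primitive direction); the mode-2 fibre T[0,:,0] = [4, 4] gives b = [1, 1]; then c[k] = T[0,0,k] / (a[0]·b[0]) = [4, -4, -8] / 1 = [4, -4, -8].
Expanding [1, 1] ⊗ [1, 1] ⊗ [4, -4, -8] reproduces all 12 entries of T, so T = [1, 1] ⊗ [1, 1] ⊗ [4, -4, -8] and rank(T) ≤ 1.
Equivalently every frontal slice T[:,:,k] is c[k] times the rank-1 matrix [1, 1] ⊗ [1, 1]. So T has rank 1 (it is nonzero).

Yes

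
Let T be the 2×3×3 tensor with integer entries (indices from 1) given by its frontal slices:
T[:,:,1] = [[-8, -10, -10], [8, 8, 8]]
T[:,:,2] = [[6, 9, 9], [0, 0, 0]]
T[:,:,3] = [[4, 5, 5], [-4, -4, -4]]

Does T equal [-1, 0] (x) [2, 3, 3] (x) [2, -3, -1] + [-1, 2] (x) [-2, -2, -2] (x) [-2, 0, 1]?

Reconstruct entrywise from the claimed factors. For example, T[2,1,3] = -4 and Σₗ aₗ[2]bₗ[1]cₗ[3] = (0)·(2)·(-1) + (2)·(-2)·(1) = -4; checking all 18 entries, every one matches. The claim holds.

Yes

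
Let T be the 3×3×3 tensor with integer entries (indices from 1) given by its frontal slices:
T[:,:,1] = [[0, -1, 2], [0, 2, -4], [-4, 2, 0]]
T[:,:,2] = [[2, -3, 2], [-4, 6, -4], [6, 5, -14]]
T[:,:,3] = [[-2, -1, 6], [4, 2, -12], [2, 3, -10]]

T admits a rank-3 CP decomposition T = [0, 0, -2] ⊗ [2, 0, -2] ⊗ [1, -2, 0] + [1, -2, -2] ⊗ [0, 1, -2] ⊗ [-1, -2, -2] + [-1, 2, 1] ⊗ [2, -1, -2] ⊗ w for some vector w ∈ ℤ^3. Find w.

w = [0, -1, 1]

Subtract the known terms from T to get the rank-1 residual R = [-1, 2, 1] ⊗ [2, -1, -2] ⊗ w, so R[i,j,k] = a[i]·b[j]·w[k]. Pick indices with nonzero a[1]·b[1] = (-1)·(2) = -2. Only the fibre through (1,1,·) is needed: R[1,1,:] = T[1,1,:] − Σₗ aₗ[1]bₗ[1]cₗ = [0, 2, -2] − (0)·(2)·[1, -2, 0] − (1)·(0)·[-1, -2, -2] = [0, 2, -2]. Then w[k] = R[1,1,k] / -2 for each k, giving w = [0, 2, -2] / -2 = [0, -1, 1].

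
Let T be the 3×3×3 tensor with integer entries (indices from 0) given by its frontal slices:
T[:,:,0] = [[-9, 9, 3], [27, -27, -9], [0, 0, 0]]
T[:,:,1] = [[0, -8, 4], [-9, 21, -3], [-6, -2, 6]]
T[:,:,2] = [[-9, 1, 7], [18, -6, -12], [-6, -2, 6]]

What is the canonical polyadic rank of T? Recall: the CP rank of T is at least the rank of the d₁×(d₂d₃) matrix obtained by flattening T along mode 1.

2

Lower bound: in the mode-1 unfolding of T (rows indexed by i, columns by (j,k)) the 2×2 minor on rows i ∈ {0, 1}, columns (j,k) ∈ {(0,0), (0,1)} is det [[-9, 0], [27, -9]] = 81 ≠ 0, so that unfolding has rank ≥ 2 and hence rank(T) ≥ 2 (CP rank is at least every unfolding rank, though it can be larger).
Upper bound: with S_k = T[:,:,k], the two rank-1 terms a₁b₁ᵀ, a₂b₂ᵀ are the rank-1 members of the pencil x·S₀ + y·S₁.
The 2×2 minor of x·S₀ + y·S₁ on rows {0,1}, columns {0,1} is 108·xy − 72·y² = 36·(3·x − 2·y)(y), vanishing at (x:y) = (2:3) and (1:0).
M₁ = 2·S₀ + 3·S₁ = [[-18, -6, 18], [27, 9, -27], [-18, -6, 18]] = (-3)·(2, -3, 2)(3, 1, -3)ᵀ and M₂ = S₀ = [[-9, 9, 3], [27, -27, -9], [0, 0, 0]] = (-3)·(1, -3, 0)(3, -3, -1)ᵀ, so take a₁ = (2, -3, 2), b₁ = (3, 1, -3), a₂ = (1, -3, 0), b₂ = (3, -3, -1).
Each slice is an integer combination of E₁ = a₁b₁ᵀ and E₂ = a₂b₂ᵀ: S₀ = −3·E₂, S₁ = −E₁ + 2·E₂, S₂ = −E₁ − E₂; reading off coefficients, c₁ = (0, -1, -1) and c₂ = (-3, 2, -1).
Hence T = (2, -3, 2) (x) (3, 1, -3) (x) (0, -1, -1) + (1, -3, 0) (x) (3, -3, -1) (x) (-3, 2, -1), so rank(T) ≤ 2.
These bounds meet, so rank(T) = 2.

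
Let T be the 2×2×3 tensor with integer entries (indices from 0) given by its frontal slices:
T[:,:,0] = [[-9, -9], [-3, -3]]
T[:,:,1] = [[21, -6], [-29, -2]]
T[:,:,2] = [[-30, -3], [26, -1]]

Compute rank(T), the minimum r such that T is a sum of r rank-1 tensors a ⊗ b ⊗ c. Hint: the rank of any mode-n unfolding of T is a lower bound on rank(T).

2

Lower bound: the mode-1 unfolding of T (rows indexed by i, columns by (j,k) = (0,0), (0,1), (0,2), (1,0), (1,1), (1,2)) is [[-9, 21, -30, -9, -6, -3], [-3, -29, 26, -3, -2, -1]].
There the 2×2 minor on rows i ∈ {0, 1}, columns (j,k) ∈ {(0,0), (0,1)} is det [[-9, 21], [-3, -29]] = 324 ≠ 0, so this unfolding has rank ≥ 2; CP rank is at least every unfolding rank, so rank(T) ≥ 2. (Unfolding ranks only ever bound the CP rank from below — rank(T) can be strictly larger than all of them — so the matching upper bound has to come from an explicit 2-term decomposition.)
Upper bound — finding two terms. Write S_k = T[:,:,k] for the frontal slices: S₀ = [[-9, -9], [-3, -3]], S₁ = [[21, -6], [-29, -2]], S₂ = [[-30, -3], [26, -1]].
If T = a₁ ⊗ b₁ ⊗ c₁ + a₂ ⊗ b₂ ⊗ c₂ then each S_k = c₁[k]·a₁b₁ᵀ + c₂[k]·a₂b₂ᵀ. S₀ and S₁ are linearly independent, so a₁b₁ᵀ and a₂b₂ᵀ must span the same plane of matrices: they are the rank-1 matrices of the form x·S₀ + y·S₁.
det(x·S₀ + y·S₁) is −324·xy − 216·y² = (-108)·(3·x + 2·y)(y), vanishing at (x:y) = (2:-3) and (1:0).
M₁ = 2·S₀ − 3·S₁ = [[-81, 0], [81, 0]] = (-81)·[1, -1][1, 0]ᵀ and M₂ = S₀ = [[-9, -9], [-3, -3]] = (-3)·[3, 1][1, 1]ᵀ, so take a₁ = [1, -1], b₁ = [1, 0], a₂ = [3, 1], b₂ = [1, 1].
Each slice is an integer combination of E₁ = a₁b₁ᵀ and E₂ = a₂b₂ᵀ: S₀ = −3·E₂, S₁ = 27·E₁ − 2·E₂, S₂ = −27·E₁ − E₂; reading off coefficients, c₁ = [0, 27, -27] and c₂ = [-3, -2, -1].
Hence T = [1, -1] ⊗ [1, 0] ⊗ [0, 27, -27] + [3, 1] ⊗ [1, 1] ⊗ [-3, -2, -1], so rank(T) ≤ 2.
These bounds meet, so rank(T) = 2.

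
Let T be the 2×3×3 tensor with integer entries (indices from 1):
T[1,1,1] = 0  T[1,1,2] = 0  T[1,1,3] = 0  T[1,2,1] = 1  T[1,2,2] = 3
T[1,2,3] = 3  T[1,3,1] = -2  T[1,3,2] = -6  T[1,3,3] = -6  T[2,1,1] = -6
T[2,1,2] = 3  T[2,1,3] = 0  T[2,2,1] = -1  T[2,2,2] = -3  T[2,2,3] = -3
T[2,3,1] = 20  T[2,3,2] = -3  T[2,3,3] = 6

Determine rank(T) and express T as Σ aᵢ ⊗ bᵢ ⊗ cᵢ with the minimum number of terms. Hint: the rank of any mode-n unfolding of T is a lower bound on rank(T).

rank(T) = 2

Lower bound: the mode-3 unfolding of T (rows indexed by k, columns by (i,j) = (1,1), (1,2), (1,3), (2,1), (2,2), (2,3)) is [[0, 1, -2, -6, -1, 20], [0, 3, -6, 3, -3, -3], [0, 3, -6, 0, -3, 6]].
There the 2×2 minor on rows k ∈ {1, 2}, columns (i,j) ∈ {(1,2), (2,1)} is det [[1, -6], [3, 3]] = 21 ≠ 0, so this unfolding has rank ≥ 2; CP rank is at least every unfolding rank, so rank(T) ≥ 2. (Unfolding ranks only ever bound the CP rank from below — rank(T) can be strictly larger than all of them — so the matching upper bound has to come from an explicit 2-term decomposition.)
Upper bound — finding two terms. Write S_k = T[:,:,k] for the frontal slices: S₁ = [[0, 1, -2], [-6, -1, 20]], S₂ = [[0, 3, -6], [3, -3, -3]], S₃ = [[0, 3, -6], [0, -3, 6]].
If T = a₁ ⊗ b₁ ⊗ c₁ + a₂ ⊗ b₂ ⊗ c₂ then each S_k = c₁[k]·a₁b₁ᵀ + c₂[k]·a₂b₂ᵀ. S₁ and S₂ are linearly independent, so a₁b₁ᵀ and a₂b₂ᵀ must span the same plane of matrices: they are the rank-1 matrices of the form x·S₁ + y·S₂.
The 2×2 minor of x·S₁ + y·S₂ on rows {1,2}, columns {1,2} is 6·x² + 15·xy − 9·y² = 3·(x + 3·y)(2·x − y), vanishing at (x:y) = (3:-1) and (1:2).
M₁ = 3·S₁ − S₂ = [[0, 0, 0], [-21, 0, 63]] = (-21)·[0, 1][1, 0, -3]ᵀ and M₂ = S₁ + 2·S₂ = [[0, 7, -14], [0, -7, 14]] = 7·[1, -1][0, 1, -2]ᵀ, so take a₁ = [0, 1], b₁ = [1, 0, -3], a₂ = [1, -1], b₂ = [0, 1, -2].
Each slice is an integer combination of E₁ = a₁b₁ᵀ and E₂ = a₂b₂ᵀ: S₁ = −6·E₁ + E₂, S₂ = 3·E₁ + 3·E₂, S₃ = 3·E₂; reading off coefficients, c₁ = [-6, 3, 0] and c₂ = [1, 3, 3].
Hence T = [0, 1] ⊗ [1, 0, -3] ⊗ [-6, 3, 0] + [1, -1] ⊗ [0, 1, -2] ⊗ [1, 3, 3], so rank(T) ≤ 2.
These bounds meet, so rank(T) = 2.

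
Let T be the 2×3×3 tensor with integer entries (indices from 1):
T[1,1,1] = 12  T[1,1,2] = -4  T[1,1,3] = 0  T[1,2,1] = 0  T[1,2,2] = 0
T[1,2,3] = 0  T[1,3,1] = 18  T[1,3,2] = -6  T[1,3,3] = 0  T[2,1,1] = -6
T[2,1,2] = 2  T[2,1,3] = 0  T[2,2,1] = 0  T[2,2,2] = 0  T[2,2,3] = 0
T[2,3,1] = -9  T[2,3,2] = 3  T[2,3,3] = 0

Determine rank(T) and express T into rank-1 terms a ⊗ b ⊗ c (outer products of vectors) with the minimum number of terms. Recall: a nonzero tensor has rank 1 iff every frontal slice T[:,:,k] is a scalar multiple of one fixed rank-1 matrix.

Lower bound: T ≠ 0 (e.g. T[1,1,1] = 12), so rank(T) ≥ 1.
Upper bound: if T = a ⊗ b ⊗ c then every fibre of T is a multiple of the corresponding factor, so read the factors off the fibres through the nonzero entry T[1,1,1] = 12.
The mode-1 fibre T[:,1,1] = [12, -6] gives a = [2, -1] (primitive direction); the mode-2 fibre T[1,:,1] = [12, 0, 18] gives b = [2, 0, 3]; then c[k] = T[1,1,k] / (a[1]·b[1]) = [12, -4, 0] / 4 = [3, -1, 0].
Expanding [2, -1] ⊗ [2, 0, 3] ⊗ [3, -1, 0] reproduces all 18 entries of T, so T = [2, -1] ⊗ [2, 0, 3] ⊗ [3, -1, 0] and rank(T) ≤ 1.
These bounds meet, so rank(T) = 1.

rank(T) = 1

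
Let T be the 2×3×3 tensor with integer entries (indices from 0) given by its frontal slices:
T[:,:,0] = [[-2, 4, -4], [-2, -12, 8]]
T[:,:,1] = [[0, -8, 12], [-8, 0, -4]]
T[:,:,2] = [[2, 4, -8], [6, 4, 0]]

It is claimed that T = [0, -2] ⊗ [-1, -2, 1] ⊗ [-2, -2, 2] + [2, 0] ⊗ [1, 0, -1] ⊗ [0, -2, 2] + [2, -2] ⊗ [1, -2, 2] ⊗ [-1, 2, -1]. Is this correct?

Yes

Reconstruct entrywise from the claimed factors. For example, T[0,1,1] = -8 and Σₗ aₗ[0]bₗ[1]cₗ[1] = (0)·(-2)·(-2) + (2)·(0)·(-2) + (2)·(-2)·(2) = -8; checking all 18 entries, every one matches. The claim holds.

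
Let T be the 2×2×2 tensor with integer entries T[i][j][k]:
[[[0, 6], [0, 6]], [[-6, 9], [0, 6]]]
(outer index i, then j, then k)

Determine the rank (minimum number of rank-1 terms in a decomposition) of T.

2

Lower bound: the mode-2 unfolding of T (rows indexed by j, columns by (i,k) = (0,0), (0,1), (1,0), (1,1)) is [[0, 6, -6, 9], [0, 6, 0, 6]].
There the 2×2 minor on rows j ∈ {0, 1}, columns (i,k) ∈ {(0,1), (1,0)} is det [[6, -6], [6, 0]] = 36 ≠ 0, so this unfolding has rank ≥ 2; CP rank is at least every unfolding rank, so rank(T) ≥ 2. (This is only a lower bound: in general the CP rank may exceed every unfolding rank, so we still need to exhibit 2 rank-1 terms summing to T.)
Upper bound — finding two terms. Write S_k = T[:,:,k] for the frontal slices: S₀ = [[0, 0], [-6, 0]], S₁ = [[6, 6], [9, 6]].
If T = a₁ ⊗ b₁ ⊗ c₁ + a₂ ⊗ b₂ ⊗ c₂ then each S_k = c₁[k]·a₁b₁ᵀ + c₂[k]·a₂b₂ᵀ. S₀ and S₁ are linearly independent, so a₁b₁ᵀ and a₂b₂ᵀ must span the same plane of matrices: they are the rank-1 matrices of the form x·S₀ + y·S₁.
det(x·S₀ + y·S₁) is 36·xy − 18·y² = 18·(2·x − y)(y), vanishing at (x:y) = (1:2) and (1:0).
M₁ = S₀ + 2·S₁ = [[12, 12], [12, 12]] = 12·(1, 1)(1, 1)ᵀ and M₂ = S₀ = [[0, 0], [-6, 0]] = (-6)·(0, 1)(1, 0)ᵀ, so take a₁ = (1, 1), b₁ = (1, 1), a₂ = (0, 1), b₂ = (1, 0).
Each slice is an integer combination of E₁ = a₁b₁ᵀ and E₂ = a₂b₂ᵀ: S₀ = −6·E₂, S₁ = 6·E₁ + 3·E₂; reading off coefficients, c₁ = (0, 6) and c₂ = (-6, 3).
Hence T = (1, 1) ⊗ (1, 1) ⊗ (0, 6) + (0, 1) ⊗ (1, 0) ⊗ (-6, 3), so rank(T) ≤ 2.
These bounds meet, so rank(T) = 2.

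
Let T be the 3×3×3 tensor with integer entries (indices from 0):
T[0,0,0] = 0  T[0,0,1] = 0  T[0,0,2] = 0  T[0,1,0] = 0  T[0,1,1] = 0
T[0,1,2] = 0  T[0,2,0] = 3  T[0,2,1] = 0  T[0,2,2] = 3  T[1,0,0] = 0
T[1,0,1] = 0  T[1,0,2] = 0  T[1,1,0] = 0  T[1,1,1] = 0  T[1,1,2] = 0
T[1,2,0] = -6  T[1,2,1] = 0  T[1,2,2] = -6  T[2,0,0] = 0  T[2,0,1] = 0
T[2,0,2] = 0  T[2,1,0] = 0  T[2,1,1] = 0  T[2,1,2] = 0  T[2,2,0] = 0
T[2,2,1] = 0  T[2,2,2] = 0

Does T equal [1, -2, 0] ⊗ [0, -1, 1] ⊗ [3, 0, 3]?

Reconstruct entry (0,1,0) from the claimed factors: Σₗ aₗ[0]bₗ[1]cₗ[0] = (1)·(-1)·(3) = -3, but T[0,1,0] = 0. The claim is false.

No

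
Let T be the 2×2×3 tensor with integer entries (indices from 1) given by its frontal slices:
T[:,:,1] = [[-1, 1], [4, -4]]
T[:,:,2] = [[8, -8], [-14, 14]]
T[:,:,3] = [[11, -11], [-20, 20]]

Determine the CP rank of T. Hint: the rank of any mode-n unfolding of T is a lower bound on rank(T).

2

Lower bound: the mode-3 unfolding of T (rows indexed by k, columns by (i,j) = (1,1), (1,2), (2,1), (2,2)) is [[-1, 1, 4, -4], [8, -8, -14, 14], [11, -11, -20, 20]].
There the 2×2 minor on rows k ∈ {1, 2}, columns (i,j) ∈ {(1,1), (2,1)} is det [[-1, 4], [8, -14]] = -18 ≠ 0, so this unfolding has rank ≥ 2; CP rank is at least every unfolding rank, so rank(T) ≥ 2. (Flattening ranks never certify an upper bound on CP rank; for that we must actually write T with 2 rank-1 terms.)
Upper bound — finding two terms. Every mode-2 slice of T is a multiple of one matrix: T[:,j,:] = b[j]·M with b = [1, -1] and M = [[-1, 8, 11], [4, -14, -20]] (rows indexed by i, columns by k). So it suffices to write M as a sum of two rank-1 matrices.
Splitting M by its rows (i = 1, 2), M = [1, 0][-1, 8, 11]ᵀ + [0, 1][4, -14, -20]ᵀ.
Hence T = [1, 0] ⊗ [1, -1] ⊗ [-1, 8, 11] + [0, 1] ⊗ [1, -1] ⊗ [4, -14, -20], so rank(T) ≤ 2.
These bounds meet, so rank(T) = 2.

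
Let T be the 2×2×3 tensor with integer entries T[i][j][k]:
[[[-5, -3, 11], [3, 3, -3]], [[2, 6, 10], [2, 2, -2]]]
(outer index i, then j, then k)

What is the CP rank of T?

2

Lower bound: in the mode-1 unfolding of T (rows indexed by i, columns by (j,k)) the 2×2 minor on rows i ∈ {0, 1}, columns (j,k) ∈ {(0,0), (0,1)} is det [[-5, -3], [2, 6]] = -24 ≠ 0, so that unfolding has rank ≥ 2 and hence rank(T) ≥ 2 (CP rank is at least every unfolding rank, though it can be larger).
Upper bound: with S_k = T[:,:,k], the two rank-1 terms a₁b₁ᵀ, a₂b₂ᵀ are the rank-1 members of the pencil x·S₀ + y·S₁.
det(x·S₀ + y·S₁) is −16·x² − 40·xy − 24·y² = (-8)·(2·x + 3·y)(x + y), vanishing at (x:y) = (3:-2) and (1:-1).
M₁ = 3·S₀ − 2·S₁ = [[-9, 3], [-6, 2]] = −[3, 2][3, -1]ᵀ and M₂ = S₀ − S₁ = [[-2, 0], [-4, 0]] = (-2)·[1, 2][1, 0]ᵀ, so take a₁ = [3, 2], b₁ = [3, -1], a₂ = [1, 2], b₂ = [1, 0].
Each slice is an integer combination of E₁ = a₁b₁ᵀ and E₂ = a₂b₂ᵀ: S₀ = −E₁ + 4·E₂, S₁ = −E₁ + 6·E₂, S₂ = E₁ + 2·E₂; reading off coefficients, c₁ = [-1, -1, 1] and c₂ = [4, 6, 2].
Hence T = [3, 2] (x) [3, -1] (x) [-1, -1, 1] + [1, 2] (x) [1, 0] (x) [4, 6, 2], so rank(T) ≤ 2.
These bounds meet, so rank(T) = 2.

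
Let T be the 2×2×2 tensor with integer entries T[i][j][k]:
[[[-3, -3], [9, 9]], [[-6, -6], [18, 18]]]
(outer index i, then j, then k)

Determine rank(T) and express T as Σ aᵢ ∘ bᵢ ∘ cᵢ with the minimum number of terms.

Lower bound: T ≠ 0 (e.g. T[0,0,0] = -3), so rank(T) ≥ 1.
Upper bound: the mode-1 fibre T[:,0,0] = [-3, -6] gives a = [1, 2] (primitive direction); the mode-2 fibre T[0,:,0] = [-3, 9] gives b = [1, -3]; then c[k] = T[0,0,k] / (a[0]·b[0]) = [-3, -3] / 1 = [-3, -3].
Expanding [1, 2] ∘ [1, -3] ∘ [-3, -3] reproduces all 8 entries of T, so T = [1, 2] ∘ [1, -3] ∘ [-3, -3] and rank(T) ≤ 1.
These bounds meet, so rank(T) = 1.

rank(T) = 1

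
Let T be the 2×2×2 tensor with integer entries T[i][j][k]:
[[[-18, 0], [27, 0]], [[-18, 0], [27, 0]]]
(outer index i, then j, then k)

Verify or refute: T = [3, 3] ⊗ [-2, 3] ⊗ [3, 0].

Reconstruct entrywise from the claimed factors. For example, T[1,0,1] = 0 and Σₗ aₗ[1]bₗ[0]cₗ[1] = (3)·(-2)·(0) = 0; checking all 8 entries, every one matches. The claim holds.

Yes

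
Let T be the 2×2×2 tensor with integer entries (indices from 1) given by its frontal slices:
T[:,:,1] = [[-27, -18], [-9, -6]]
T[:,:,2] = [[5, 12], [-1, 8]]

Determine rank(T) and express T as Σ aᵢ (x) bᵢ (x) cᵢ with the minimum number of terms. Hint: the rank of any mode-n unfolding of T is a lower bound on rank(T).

rank(T) = 2

Lower bound: the mode-2 unfolding of T (rows indexed by j, columns by (i,k) = (1,1), (1,2), (2,1), (2,2)) is [[-27, 5, -9, -1], [-18, 12, -6, 8]].
There the 2×2 minor on rows j ∈ {1, 2}, columns (i,k) ∈ {(1,1), (1,2)} is det [[-27, 5], [-18, 12]] = -234 ≠ 0, so this unfolding has rank ≥ 2; CP rank is at least every unfolding rank, so rank(T) ≥ 2. (Unfolding ranks only ever bound the CP rank from below — rank(T) can be strictly larger than all of them — so the matching upper bound has to come from an explicit 2-term decomposition.)
Upper bound — finding two terms. Write S_k = T[:,:,k] for the frontal slices: S₁ = [[-27, -18], [-9, -6]], S₂ = [[5, 12], [-1, 8]].
If T = a₁ (x) b₁ (x) c₁ + a₂ (x) b₂ (x) c₂ then each S_k = c₁[k]·a₁b₁ᵀ + c₂[k]·a₂b₂ᵀ. S₁ and S₂ are linearly independent, so a₁b₁ᵀ and a₂b₂ᵀ must span the same plane of matrices: they are the rank-1 matrices of the form x·S₁ + y·S₂.
det(x·S₁ + y·S₂) is −156·xy + 52·y² = (-52)·(3·x − y)(y), vanishing at (x:y) = (1:3) and (1:0).
M₁ = S₁ + 3·S₂ = [[-12, 18], [-12, 18]] = (-6)·[1, 1][2, -3]ᵀ and M₂ = S₁ = [[-27, -18], [-9, -6]] = (-3)·[3, 1][3, 2]ᵀ, so take a₁ = [1, 1], b₁ = [2, -3], a₂ = [3, 1], b₂ = [3, 2].
Each slice is an integer combination of E₁ = a₁b₁ᵀ and E₂ = a₂b₂ᵀ: S₁ = −3·E₂, S₂ = −2·E₁ + E₂; reading off coefficients, c₁ = [0, -2] and c₂ = [-3, 1].
Hence T = [1, 1] (x) [2, -3] (x) [0, -2] + [3, 1] (x) [3, 2] (x) [-3, 1], so rank(T) ≤ 2.
These bounds meet, so rank(T) = 2.
Check entry T[1,2,2] = 12: (1)·(-3)·(-2) + (3)·(2)·(1) = 12.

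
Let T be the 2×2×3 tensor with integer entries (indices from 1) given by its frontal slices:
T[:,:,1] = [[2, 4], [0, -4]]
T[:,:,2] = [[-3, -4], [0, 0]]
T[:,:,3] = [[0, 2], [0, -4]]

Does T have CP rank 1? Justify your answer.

The mode-3 unfolding of T (rows indexed by k, columns by (i,j) = (1,1), (1,2), (2,1), (2,2)) is [[2, 4, 0, -4], [-3, -4, 0, 0], [0, 2, 0, -4]].
There the 3×3 minor on rows k ∈ {1, 2, 3}, columns (i,j) ∈ {(1,1), (1,2), (2,2)} is det [[2, 4, -4], [-3, -4, 0], [0, 2, -4]] = 8 ≠ 0, so this unfolding has rank ≥ 3; CP rank is at least every unfolding rank, so rank(T) ≥ 3.
In particular rank(T) ≥ 3 > 1, so T is not rank-1.

No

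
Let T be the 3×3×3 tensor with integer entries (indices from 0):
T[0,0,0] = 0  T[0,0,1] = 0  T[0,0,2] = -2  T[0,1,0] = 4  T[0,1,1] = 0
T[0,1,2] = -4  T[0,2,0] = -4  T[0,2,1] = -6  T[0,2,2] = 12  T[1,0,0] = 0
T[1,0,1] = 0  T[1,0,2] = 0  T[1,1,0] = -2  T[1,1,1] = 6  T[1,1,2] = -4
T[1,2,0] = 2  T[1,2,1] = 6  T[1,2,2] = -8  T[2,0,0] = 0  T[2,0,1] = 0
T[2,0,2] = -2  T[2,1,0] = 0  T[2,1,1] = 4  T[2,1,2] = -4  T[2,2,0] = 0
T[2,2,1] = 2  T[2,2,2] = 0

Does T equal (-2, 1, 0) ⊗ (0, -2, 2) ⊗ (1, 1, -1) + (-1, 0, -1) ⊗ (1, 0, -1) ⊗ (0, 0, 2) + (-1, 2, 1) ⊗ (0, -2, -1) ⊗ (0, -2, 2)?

Reconstruct entry (0,1,2) from the claimed factors: Σₗ aₗ[0]bₗ[1]cₗ[2] = (-2)·(-2)·(-1) + (-1)·(0)·(2) + (-1)·(-2)·(2) = 0, but T[0,1,2] = -4. The claim is false.

No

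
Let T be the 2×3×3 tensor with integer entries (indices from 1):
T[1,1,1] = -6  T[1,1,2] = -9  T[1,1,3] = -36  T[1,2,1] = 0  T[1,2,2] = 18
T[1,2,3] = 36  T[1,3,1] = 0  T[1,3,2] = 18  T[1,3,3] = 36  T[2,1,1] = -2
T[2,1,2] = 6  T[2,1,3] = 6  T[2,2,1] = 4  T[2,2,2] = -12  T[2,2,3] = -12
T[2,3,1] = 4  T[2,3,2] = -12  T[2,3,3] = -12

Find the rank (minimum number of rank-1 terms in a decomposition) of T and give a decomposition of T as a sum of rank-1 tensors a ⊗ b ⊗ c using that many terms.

Lower bound: the mode-2 unfolding of T (rows indexed by j, columns by (i,k) = (1,1), (1,2), (1,3), (2,1), (2,2), (2,3)) is [[-6, -9, -36, -2, 6, 6], [0, 18, 36, 4, -12, -12], [0, 18, 36, 4, -12, -12]].
There the 2×2 minor on rows j ∈ {1, 2}, columns (i,k) ∈ {(1,1), (1,2)} is det [[-6, -9], [0, 18]] = -108 ≠ 0, so this unfolding has rank ≥ 2; CP rank is at least every unfolding rank, so rank(T) ≥ 2. (Unfolding ranks only ever bound the CP rank from below — rank(T) can be strictly larger than all of them — so the matching upper bound has to come from an explicit 2-term decomposition.)
Upper bound — finding two terms. Write S_k = T[:,:,k] for the frontal slices: S₁ = [[-6, 0, 0], [-2, 4, 4]], S₂ = [[-9, 18, 18], [6, -12, -12]], S₃ = [[-36, 36, 36], [6, -12, -12]].
If T = a₁ ⊗ b₁ ⊗ c₁ + a₂ ⊗ b₂ ⊗ c₂ then each S_k = c₁[k]·a₁b₁ᵀ + c₂[k]·a₂b₂ᵀ. S₁ and S₂ are linearly independent, so a₁b₁ᵀ and a₂b₂ᵀ must span the same plane of matrices: they are the rank-1 matrices of the form x·S₁ + y·S₂.
The 2×2 minor of x·S₁ + y·S₂ on rows {1,2}, columns {1,2} is −24·x² + 72·xy = (-24)·(x − 3·y)(x), vanishing at (x:y) = (3:1) and (0:1).
M₁ = 3·S₁ + S₂ = [[-27, 18, 18], [0, 0, 0]] = (-9)·[1, 0][3, -2, -2]ᵀ and M₂ = S₂ = [[-9, 18, 18], [6, -12, -12]] = (-3)·[3, -2][1, -2, -2]ᵀ, so take a₁ = [1, 0], b₁ = [3, -2, -2], a₂ = [3, -2], b₂ = [1, -2, -2].
Each slice is an integer combination of E₁ = a₁b₁ᵀ and E₂ = a₂b₂ᵀ: S₁ = −3·E₁ + E₂, S₂ = −3·E₂, S₃ = −9·E₁ − 3·E₂; reading off coefficients, c₁ = [-3, 0, -9] and c₂ = [1, -3, -3].
Hence T = [1, 0] ⊗ [3, -2, -2] ⊗ [-3, 0, -9] + [3, -2] ⊗ [1, -2, -2] ⊗ [1, -3, -3], so rank(T) ≤ 2.
These bounds meet, so rank(T) = 2.

rank(T) = 2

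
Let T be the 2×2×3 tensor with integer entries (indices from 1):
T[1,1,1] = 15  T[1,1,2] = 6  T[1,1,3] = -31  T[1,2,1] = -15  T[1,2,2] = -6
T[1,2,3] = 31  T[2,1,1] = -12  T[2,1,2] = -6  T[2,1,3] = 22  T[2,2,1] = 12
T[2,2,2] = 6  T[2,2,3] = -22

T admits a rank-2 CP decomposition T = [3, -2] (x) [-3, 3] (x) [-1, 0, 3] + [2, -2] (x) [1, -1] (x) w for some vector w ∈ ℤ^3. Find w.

w = [3, 3, -2]

Subtract the known terms from T to get the rank-1 residual R = [2, -2] (x) [1, -1] (x) w, so R[i,j,k] = a[i]·b[j]·w[k]. Pick indices with nonzero a[1]·b[1] = (2)·(1) = 2. Only the fibre through (1,1,·) is needed: R[1,1,:] = T[1,1,:] − Σₗ aₗ[1]bₗ[1]cₗ = [15, 6, -31] − (3)·(-3)·[-1, 0, 3] = [6, 6, -4]. Then w[k] = R[1,1,k] / 2 for each k, giving w = [6, 6, -4] / 2 = [3, 3, -2].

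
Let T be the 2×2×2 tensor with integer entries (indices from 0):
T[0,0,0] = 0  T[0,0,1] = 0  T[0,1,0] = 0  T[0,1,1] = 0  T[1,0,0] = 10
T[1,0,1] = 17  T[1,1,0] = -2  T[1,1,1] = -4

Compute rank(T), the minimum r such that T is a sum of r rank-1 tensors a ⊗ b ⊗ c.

Lower bound: in the mode-2 unfolding of T (rows indexed by j, columns by (i,k)) the 2×2 minor on rows j ∈ {0, 1}, columns (i,k) ∈ {(1,0), (1,1)} is det [[10, 17], [-2, -4]] = -6 ≠ 0, so that unfolding has rank ≥ 2 and hence rank(T) ≥ 2 (CP rank is at least every unfolding rank, though it can be larger).
Upper bound: T[i,:,:] = a[i]·M for every slice, with a = [0, 1] and M = [[10, 17], [-2, -4]] (rows j, columns k).
Splitting M by its rows (j = 0, 1), M = [1, 0][10, 17]ᵀ + [0, 1][-2, -4]ᵀ.
Hence T = [0, 1] ⊗ [1, 0] ⊗ [10, 17] + [0, 1] ⊗ [0, 1] ⊗ [-2, -4], so rank(T) ≤ 2.
These bounds meet, so rank(T) = 2.

2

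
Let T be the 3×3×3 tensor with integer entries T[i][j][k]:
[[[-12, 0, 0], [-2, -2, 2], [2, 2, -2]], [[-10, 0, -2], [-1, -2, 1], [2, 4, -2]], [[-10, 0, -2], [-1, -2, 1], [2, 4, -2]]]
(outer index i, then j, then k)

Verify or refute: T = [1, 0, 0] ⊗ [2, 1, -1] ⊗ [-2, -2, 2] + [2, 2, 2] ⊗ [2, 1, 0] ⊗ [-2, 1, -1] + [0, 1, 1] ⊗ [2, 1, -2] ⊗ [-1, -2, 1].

Reconstruct entry (0,1,0) from the claimed factors: Σₗ aₗ[0]bₗ[1]cₗ[0] = (1)·(1)·(-2) + (2)·(1)·(-2) + (0)·(1)·(-1) = -6, but T[0,1,0] = -2. The claim is false.

No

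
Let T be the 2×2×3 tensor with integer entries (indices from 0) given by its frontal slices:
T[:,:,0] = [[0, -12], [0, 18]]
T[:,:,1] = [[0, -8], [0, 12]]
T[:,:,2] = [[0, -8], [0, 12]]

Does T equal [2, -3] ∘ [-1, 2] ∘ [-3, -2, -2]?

Reconstruct entry (0,0,0) from the claimed factors: Σₗ aₗ[0]bₗ[0]cₗ[0] = (2)·(-1)·(-3) = 6, but T[0,0,0] = 0. The claim is false.

No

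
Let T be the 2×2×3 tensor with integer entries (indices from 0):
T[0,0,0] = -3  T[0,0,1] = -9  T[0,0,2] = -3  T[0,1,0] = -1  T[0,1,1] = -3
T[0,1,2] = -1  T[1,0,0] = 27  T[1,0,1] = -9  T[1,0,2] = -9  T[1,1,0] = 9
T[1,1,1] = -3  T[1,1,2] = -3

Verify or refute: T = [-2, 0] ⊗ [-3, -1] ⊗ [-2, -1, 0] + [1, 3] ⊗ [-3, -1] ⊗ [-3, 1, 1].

Yes

Reconstruct entrywise from the claimed factors. For example, T[1,0,2] = -9 and Σₗ aₗ[1]bₗ[0]cₗ[2] = (0)·(-3)·(0) + (3)·(-3)·(1) = -9; checking all 12 entries, every one matches. The claim holds.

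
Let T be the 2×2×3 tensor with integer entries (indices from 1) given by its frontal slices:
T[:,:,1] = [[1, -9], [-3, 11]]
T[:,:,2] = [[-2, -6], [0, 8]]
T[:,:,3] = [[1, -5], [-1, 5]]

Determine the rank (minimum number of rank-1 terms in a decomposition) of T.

Lower bound: the mode-3 unfolding of T (rows indexed by k, columns by (i,j) = (1,1), (1,2), (2,1), (2,2)) is [[1, -9, -3, 11], [-2, -6, 0, 8], [1, -5, -1, 5]].
There the 3×3 minor on rows k ∈ {1, 2, 3}, columns (i,j) ∈ {(1,1), (1,2), (2,1)} is det [[1, -9, -3], [-2, -6, 0], [1, -5, -1]] = -24 ≠ 0, so this unfolding has rank ≥ 3; CP rank is at least every unfolding rank, so rank(T) ≥ 3. (Flattening ranks never certify an upper bound on CP rank; for that we must actually write T with 3 rank-1 terms.)
Upper bound: T is a sum of 3 rank-1 terms, T = [0, 1] ⊗ [1, -1] ⊗ [-2, -2, 0] + [1, -1] ⊗ [0, 1] ⊗ [-8, -8, -4] + [1, -1] ⊗ [1, -1] ⊗ [1, -2, 1] (written with every a and b primitive with positive leading entry and the scale carried by c; CP decompositions are not unique, and this one is verified by expanding entrywise), so rank(T) ≤ 3.
These bounds meet, so rank(T) = 3.

3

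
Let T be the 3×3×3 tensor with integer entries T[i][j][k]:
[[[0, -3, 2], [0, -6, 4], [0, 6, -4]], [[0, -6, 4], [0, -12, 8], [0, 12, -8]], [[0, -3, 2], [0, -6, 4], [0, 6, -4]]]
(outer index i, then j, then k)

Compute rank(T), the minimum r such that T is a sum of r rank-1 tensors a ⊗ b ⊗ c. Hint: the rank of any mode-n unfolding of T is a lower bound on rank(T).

Lower bound: T ≠ 0 (e.g. T[0,0,1] = -3), so rank(T) ≥ 1.
Upper bound: if T = a ⊗ b ⊗ c then every fibre of T is a multiple of the corresponding factor, so read the factors off the fibres through the nonzero entry T[0,0,1] = -3.
The mode-1 fibre T[:,0,1] = [-3, -6, -3] gives a = (1, 2, 1) (primitive direction); the mode-2 fibre T[0,:,1] = [-3, -6, 6] gives b = (1, 2, -2); then c[k] = T[0,0,k] / (a[0]·b[0]) = [0, -3, 2] / 1 = (0, -3, 2).
Expanding (1, 2, 1) ⊗ (1, 2, -2) ⊗ (0, -3, 2) reproduces all 27 entries of T, so T = (1, 2, 1) ⊗ (1, 2, -2) ⊗ (0, -3, 2) and rank(T) ≤ 1.
These bounds meet, so rank(T) = 1.

1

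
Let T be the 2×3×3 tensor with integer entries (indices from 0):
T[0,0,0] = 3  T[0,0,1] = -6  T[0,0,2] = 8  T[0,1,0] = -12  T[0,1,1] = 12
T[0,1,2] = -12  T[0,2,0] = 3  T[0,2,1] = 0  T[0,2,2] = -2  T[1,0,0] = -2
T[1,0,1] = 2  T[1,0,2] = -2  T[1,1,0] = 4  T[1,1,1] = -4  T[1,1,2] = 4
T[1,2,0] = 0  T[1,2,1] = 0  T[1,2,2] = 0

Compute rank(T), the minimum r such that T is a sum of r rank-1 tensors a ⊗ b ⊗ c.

2

Lower bound: in the mode-1 unfolding of T (rows indexed by i, columns by (j,k)) the 2×2 minor on rows i ∈ {0, 1}, columns (j,k) ∈ {(0,0), (0,1)} is det [[3, -6], [-2, 2]] = -6 ≠ 0, so that unfolding has rank ≥ 2 and hence rank(T) ≥ 2 (CP rank is at least every unfolding rank, though it can be larger).
Upper bound: with S_k = T[:,:,k], the two rank-1 terms a₁b₁ᵀ, a₂b₂ᵀ are the rank-1 members of the pencil x·S₀ + y·S₁.
The 2×2 minor of x·S₀ + y·S₁ on rows {0,1}, columns {0,1} is −12·x² + 12·xy = (-12)·(x − y)(x), vanishing at (x:y) = (1:1) and (0:1).
M₁ = S₀ + S₁ = [[-3, 0, 3], [0, 0, 0]] = (-3)·(1, 0)(1, 0, -1)ᵀ and M₂ = S₁ = [[-6, 12, 0], [2, -4, 0]] = (-2)·(3, -1)(1, -2, 0)ᵀ, so take a₁ = (1, 0), b₁ = (1, 0, -1), a₂ = (3, -1), b₂ = (1, -2, 0).
Each slice is an integer combination of E₁ = a₁b₁ᵀ and E₂ = a₂b₂ᵀ: S₀ = −3·E₁ + 2·E₂, S₁ = −2·E₂, S₂ = 2·E₁ + 2·E₂; reading off coefficients, c₁ = (-3, 0, 2) and c₂ = (2, -2, 2).
Hence T = (1, 0) ⊗ (1, 0, -1) ⊗ (-3, 0, 2) + (3, -1) ⊗ (1, -2, 0) ⊗ (2, -2, 2), so rank(T) ≤ 2.
These bounds meet, so rank(T) = 2.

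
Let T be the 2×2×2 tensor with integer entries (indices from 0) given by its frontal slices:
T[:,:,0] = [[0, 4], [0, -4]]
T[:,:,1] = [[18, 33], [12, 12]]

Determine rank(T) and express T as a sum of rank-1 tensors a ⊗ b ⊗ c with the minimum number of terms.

Lower bound: the mode-3 unfolding of T (rows indexed by k, columns by (i,j) = (0,0), (0,1), (1,0), (1,1)) is [[0, 4, 0, -4], [18, 33, 12, 12]].
There the 2×2 minor on rows k ∈ {0, 1}, columns (i,j) ∈ {(0,0), (0,1)} is det [[0, 4], [18, 33]] = -72 ≠ 0, so this unfolding has rank ≥ 2; CP rank is at least every unfolding rank, so rank(T) ≥ 2. (This is only a lower bound: in general the CP rank may exceed every unfolding rank, so we still need to exhibit 2 rank-1 terms summing to T.)
Upper bound — finding two terms. Write S_k = T[:,:,k] for the frontal slices: S₀ = [[0, 4], [0, -4]], S₁ = [[18, 33], [12, 12]].
If T = a₁ ⊗ b₁ ⊗ c₁ + a₂ ⊗ b₂ ⊗ c₂ then each S_k = c₁[k]·a₁b₁ᵀ + c₂[k]·a₂b₂ᵀ. S₀ and S₁ are linearly independent, so a₁b₁ᵀ and a₂b₂ᵀ must span the same plane of matrices: they are the rank-1 matrices of the form x·S₀ + y·S₁.
det(x·S₀ + y·S₁) is −120·xy − 180·y² = (-60)·(2·x + 3·y)(y), vanishing at (x:y) = (3:-2) and (1:0).
M₁ = 3·S₀ − 2·S₁ = [[-36, -54], [-24, -36]] = (-6)·[3, 2][2, 3]ᵀ and M₂ = S₀ = [[0, 4], [0, -4]] = 4·[1, -1][0, 1]ᵀ, so take a₁ = [3, 2], b₁ = [2, 3], a₂ = [1, -1], b₂ = [0, 1].
Each slice is an integer combination of E₁ = a₁b₁ᵀ and E₂ = a₂b₂ᵀ: S₀ = 4·E₂, S₁ = 3·E₁ + 6·E₂; reading off coefficients, c₁ = [0, 3] and c₂ = [4, 6].
Hence T = [3, 2] ⊗ [2, 3] ⊗ [0, 3] + [1, -1] ⊗ [0, 1] ⊗ [4, 6], so rank(T) ≤ 2.
These bounds meet, so rank(T) = 2.

rank(T) = 2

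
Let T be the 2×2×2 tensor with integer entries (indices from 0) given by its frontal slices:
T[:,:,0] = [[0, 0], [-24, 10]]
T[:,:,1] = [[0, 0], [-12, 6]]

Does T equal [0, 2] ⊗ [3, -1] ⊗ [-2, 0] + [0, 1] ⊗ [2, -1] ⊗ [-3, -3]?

Reconstruct entry (1,0,0) from the claimed factors: Σₗ aₗ[1]bₗ[0]cₗ[0] = (2)·(3)·(-2) + (1)·(2)·(-3) = -18, but T[1,0,0] = -24. The claim is false.

No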